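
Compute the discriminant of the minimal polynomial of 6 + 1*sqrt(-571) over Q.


The element 6 + 1*sqrt(-571) has minimal polynomial:
x^2 - 12*x + 607
Discriminant = (-12)^2 - 4*(607)
= 144 - 2428
= -2284

-2284


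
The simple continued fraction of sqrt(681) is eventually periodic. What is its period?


Run the CF algorithm for sqrt(681).
a_0 = floor(sqrt(681)) = 26; set m_0=0, q_0=1.
Recurrence: m' = q*a - m,  q' = (d - m'^2)/q,  a' = floor((a_0 + m')/q').
  step 1: m=26, q=5, a=10
  step 2: m=24, q=21, a=2
  step 3: m=18, q=17, a=2
  step 4: m=16, q=25, a=1
  step 5: m=9, q=24, a=1
  step 6: m=15, q=19, a=2
  step 7: m=23, q=8, a=6
  step 8: m=25, q=7, a=7
  step 9: m=24, q=15, a=3
  step 10: m=21, q=16, a=2
  step 11: m=11, q=35, a=1
  step 12: m=24, q=3, a=16
  step 13: m=24, q=35, a=1
  step 14: m=11, q=16, a=2
  step 15: m=21, q=15, a=3
  step 16: m=24, q=7, a=7
  step 17: m=25, q=8, a=6
  step 18: m=23, q=19, a=2
  step 19: m=15, q=24, a=1
  step 20: m=9, q=25, a=1
  step 21: m=16, q=17, a=2
  step 22: m=18, q=21, a=2
  step 23: m=24, q=5, a=10
  step 24: m=26, q=1, a=52
a_24 = 2*a_0 = 52, so the period closes here.
sqrt(681) = [26; 10, 2, 2, 1, 1, 2, 6, 7, 3, 2, 1, 16, 1, 2, 3, 7, 6, 2, 1, 1, 2, 2, 10, 52]
Period length = 24

24


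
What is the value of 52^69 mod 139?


p = 139 is prime and the exponent is (p-1)/2 = 69, so by Euler's criterion 52^69 = (52/139) = +1 or -1 mod 139.
Compute by square-and-multiply:
  69 = 64 + 4 + 1 (binary 1000101)
  Repeated squaring mod 139: 52^1 = 52, 52^2 = 63, 52^4 = 77, 52^8 = 91, 52^16 = 80, 52^32 = 6, 52^64 = 36
  52^69 = 52^64 * 52^4 * 52^1 = 36 * 77 * 52 mod 139
    36 * 77 = 2772 = 131 mod 139
    131 * 52 = 6812 = 1 mod 139
  52^69 = 1 mod 139
Result 1: 52 is a quadratic residue mod 139.
52^69 mod 139 = 1

1


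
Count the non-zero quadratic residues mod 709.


For prime p, the number of non-zero quadratic residues is (p-1)/2.
= (709-1)/2
= 354

354


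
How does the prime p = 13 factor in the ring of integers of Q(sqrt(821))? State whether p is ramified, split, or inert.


K = Q(sqrt(821)). Since d mod 4 = 1, disc(K) = 821.
Check p | disc: 821 mod 13 = 2.
p does not divide disc. Compute Legendre symbol (d/p):
2^((13-1)/2) mod 13 = -1
(d/p) = -1, so p is inert: (p) stays prime with e=1, f=2, g=1.
Therefore p is inert.

inert


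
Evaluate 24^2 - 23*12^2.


x^2 - d*y^2
= 24^2 - 23*12^2
= 576 - 3312
= -2736

-2736


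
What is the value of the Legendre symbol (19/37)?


p = 37 is prime, so compute (19/37) with the reciprocity algorithm (Jacobi-symbol steps: pull out 2s via (2/n), flip via reciprocity, reduce):
  reciprocity: (19/37) -> +(37/19)
  reduce: (18/19)
  pull out 2: (2/19) = -1  (since 19 mod 8 = 3)
  reciprocity: (9/19) -> +(19/9)
  reduce: (1/9)
  (1/9) = 1
Product of signs = -1
(19/37) = -1

-1


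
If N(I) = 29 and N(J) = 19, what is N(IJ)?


N(IJ) = N(I) * N(J)
= 29 * 19
= 551

551


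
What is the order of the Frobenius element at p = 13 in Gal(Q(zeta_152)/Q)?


The Frobenius at p in Gal(Q(zeta_n)/Q) = (Z/nZ)* is the class of p, so its order is ord_152(13), the smallest k >= 1 with 13^k = 1 mod 152.
n = 152 = 2^3 * 19, phi(152) = 72; the order divides phi(n).
Divisors of 72: 1, 2, 3, 4, 6, 8, 9, 12, 18, 24, 36, 72
Repeated squaring mod 152: 13^1 = 13, 13^2 = 17, 13^4 = 137, 13^8 = 73, 13^16 = 9, 13^32 = 81, 13^64 = 25
Test divisors in increasing order:
  k=1: 13^1 = 13 mod 152
  k=2: 13^2 = 17 mod 152
  k=3: 13^3 = 17 * 13 = 69 mod 152
  k=4: 13^4 = 137 mod 152
  k=6: 13^6 = 137 * 17 = 49 mod 152
  k=8: 13^8 = 73 mod 152
  k=9: 13^9 = 73 * 13 = 37 mod 152
  k=12: 13^12 = 73 * 137 = 121 mod 152
  k=18: 13^18 = 9 * 17 = 1 mod 152  <- first divisor giving 1
Order = 18

18


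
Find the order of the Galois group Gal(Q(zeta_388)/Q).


|Gal(Q(zeta_388)/Q)| = phi(388)
= 192

192


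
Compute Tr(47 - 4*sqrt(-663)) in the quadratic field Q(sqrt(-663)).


Tr(a + b*sqrt(d)) = (a + b*sqrt(d)) + (a - b*sqrt(d)) = 2a
= 2 * (47)
= 94

94


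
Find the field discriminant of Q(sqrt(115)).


For K = Q(sqrt(d)) with d squarefree: disc(K) = d if d = 1 mod 4, and disc(K) = 4d if d = 2 or 3 mod 4.
Here d = 115, and d mod 4 = 3.
d = 3 mod 4, not 1 (O_K = Z[sqrt(d)]), so disc(K) = 4d = 4 * (115) = 460

460


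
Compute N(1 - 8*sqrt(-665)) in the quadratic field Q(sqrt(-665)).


N(a + b*sqrt(d)) = a^2 - d*b^2
= (1)^2 - (-665)*(-8)^2
= 1 + 42560
= 42561

42561


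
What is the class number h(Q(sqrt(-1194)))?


K = Q(sqrt(-1194)). d mod 4 = 2, so D = disc(K) = 4d = -4776
h(K) equals the number of primitive reduced positive-definite forms (a, b, c) = a*x^2 + b*x*y + c*y^2 with b^2 - 4ac = D,
where reduced means |b| <= a <= c, with b >= 0 whenever |b| = a or a = c, and primitive means gcd(a, b, c) = 1.
Reduced forces 3a^2 <= |D| = 4776, so 1 <= a <= 39; b must have the parity of D, and c = (b^2 - D)/(4a) must be an integer >= a.
Enumerate a = 1..39, b in [-a, a]:
  a=1: (1, 0, 1194)  [1]
  a=2: (2, 0, 597)  [1]
  a=3: (3, 0, 398)  [1]
  a=4: none
  a=5: (5, -2, 239), (5, 2, 239)  [2]
  a=6: (6, 0, 199)  [1]
  a=7..9: none
  a=10: (10, -8, 121), (10, 8, 121)  [2]
  a=11: (11, -8, 110), (11, 8, 110)  [2]
  a=12..14: none
  a=15: (15, -12, 82), (15, 12, 82)  [2]
  a=16: none
  a=17: (17, -16, 74), (17, 16, 74)  [2]
  a=18..21: none
  a=22: (22, -8, 55), (22, 8, 55)  [2]
  a=23: (23, -10, 53), (23, 10, 53)  [2]
  a=24: none
  a=25: (25, -18, 51), (25, 18, 51)  [2]
  a=26..28: none
  a=29: (29, -26, 47), (29, 26, 47)  [2]
  a=30: (30, -12, 41), (30, 12, 41)  [2]
  a=31..32: none
  a=33: (33, -30, 43), (33, 30, 43)  [2]
  a=34: (34, -16, 37), (34, 16, 37)  [2]
  a=35..39: none
Total reduced forms: 1 + 1 + 1 + 2 + 1 + 2 + 2 + 2 + 2 + 2 + 2 + 2 + 2 + 2 + 2 + 2 = 28
h = 28

28


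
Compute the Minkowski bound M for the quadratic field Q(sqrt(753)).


d = 753, d mod 4 = 1, so disc(K) = d = 753; |disc(K)| = 753
Real quadratic field, so n = 2, s = r2 = 0, r1 = 2
M = (n!/n^n) * (4/pi)^s * sqrt(|disc(K)|) = (2!/2^2) * (4/pi)^0 * sqrt(753)
= 0.5 * 1.000000 * 27.440845
= 13.7204

13.7204


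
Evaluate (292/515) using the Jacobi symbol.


Compute (292/515) via quadratic reciprocity:
  pull out 2: (2/515) = -1  (since 515 mod 8 = 3)
  pull out 2: (2/515) = -1  (since 515 mod 8 = 3)
  reciprocity: (73/515) -> +(515/73)
  reduce: (4/73)
  pull out 2: (2/73) = +1  (since 73 mod 8 = 1)
  pull out 2: (2/73) = +1  (since 73 mod 8 = 1)
  (1/73) = 1
Product of signs = 1

1


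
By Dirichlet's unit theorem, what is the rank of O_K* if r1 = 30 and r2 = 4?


By Dirichlet's unit theorem:
rank = r1 + r2 - 1
= 30 + 4 - 1
= 33

33


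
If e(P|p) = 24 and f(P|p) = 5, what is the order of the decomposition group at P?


|D_P| = e * f
= 24 * 5
= 120

120


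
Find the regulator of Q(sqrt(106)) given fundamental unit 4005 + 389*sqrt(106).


epsilon = 4005 + 389*sqrt(106)
= 8010.0001
R = ln(8010.0001)
= 8.9884

8.9884


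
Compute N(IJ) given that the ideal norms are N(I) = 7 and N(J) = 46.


N(IJ) = N(I) * N(J)
= 7 * 46
= 322

322


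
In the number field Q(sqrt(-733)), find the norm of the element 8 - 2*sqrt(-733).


N(a + b*sqrt(d)) = a^2 - d*b^2
= (8)^2 - (-733)*(-2)^2
= 64 + 2932
= 2996

2996


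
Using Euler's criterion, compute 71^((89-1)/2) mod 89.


p = 89 is prime and the exponent is (p-1)/2 = 44, so by Euler's criterion 71^44 = (71/89) = +1 or -1 mod 89.
Compute by square-and-multiply:
  44 = 32 + 8 + 4 (binary 101100)
  Repeated squaring mod 89: 71^1 = 71, 71^2 = 57, 71^4 = 45, 71^8 = 67, 71^16 = 39, 71^32 = 8
  71^44 = 71^32 * 71^8 * 71^4 = 8 * 67 * 45 mod 89
    8 * 67 = 536 = 2 mod 89
    2 * 45 = 90 = 1 mod 89
  71^44 = 1 mod 89
Result 1: 71 is a quadratic residue mod 89.
71^44 mod 89 = 1

1


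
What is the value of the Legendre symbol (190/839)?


p = 839 is prime, so compute (190/839) with the reciprocity algorithm (Jacobi-symbol steps: pull out 2s via (2/n), flip via reciprocity, reduce):
  pull out 2: (2/839) = +1  (since 839 mod 8 = 7)
  reciprocity: (95/839) -> -(839/95)
  reduce: (79/95)
  reciprocity: (79/95) -> -(95/79)
  reduce: (16/79)
  pull out 2: (2/79) = +1  (since 79 mod 8 = 7)
  pull out 2: (2/79) = +1  (since 79 mod 8 = 7)
  pull out 2: (2/79) = +1  (since 79 mod 8 = 7)
  pull out 2: (2/79) = +1  (since 79 mod 8 = 7)
  (1/79) = 1
Product of signs = 1
(190/839) = 1

1


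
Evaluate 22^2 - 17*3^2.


x^2 - d*y^2
= 22^2 - 17*3^2
= 484 - 153
= 331

331


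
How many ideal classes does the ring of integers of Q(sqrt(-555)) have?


K = Q(sqrt(-555)). d mod 4 = 1, so D = disc(K) = d = -555
h(K) equals the number of primitive reduced positive-definite forms (a, b, c) = a*x^2 + b*x*y + c*y^2 with b^2 - 4ac = D,
where reduced means |b| <= a <= c, with b >= 0 whenever |b| = a or a = c, and primitive means gcd(a, b, c) = 1.
Reduced forces 3a^2 <= |D| = 555, so 1 <= a <= 13; b must have the parity of D, and c = (b^2 - D)/(4a) must be an integer >= a.
Enumerate a = 1..13, b in [-a, a]:
  a=1: (1, 1, 139)  [1]
  a=2: none
  a=3: (3, 3, 47)  [1]
  a=4: none
  a=5: (5, 5, 29)  [1]
  a=6..12: none
  a=13: (13, 11, 13)  [1]
Total reduced forms: 1 + 1 + 1 + 1 = 4
h = 4

4


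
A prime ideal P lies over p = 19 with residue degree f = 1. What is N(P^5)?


N(P^a) = p^(a*f)
= 19^(5*1)
= 19^5
= 2476099

2476099


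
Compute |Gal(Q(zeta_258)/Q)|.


|Gal(Q(zeta_258)/Q)| = phi(258)
= 84

84


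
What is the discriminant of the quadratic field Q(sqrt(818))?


For K = Q(sqrt(d)) with d squarefree: disc(K) = d if d = 1 mod 4, and disc(K) = 4d if d = 2 or 3 mod 4.
Here d = 818, and d mod 4 = 2.
d = 2 mod 4, not 1 (O_K = Z[sqrt(d)]), so disc(K) = 4d = 4 * (818) = 3272

3272


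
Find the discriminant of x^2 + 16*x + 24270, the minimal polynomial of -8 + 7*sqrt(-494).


The element -8 + 7*sqrt(-494) has minimal polynomial:
x^2 + 16*x + 24270
Discriminant = (16)^2 - 4*(24270)
= 256 - 97080
= -96824

-96824


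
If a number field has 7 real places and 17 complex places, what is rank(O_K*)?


By Dirichlet's unit theorem:
rank = r1 + r2 - 1
= 7 + 17 - 1
= 23

23


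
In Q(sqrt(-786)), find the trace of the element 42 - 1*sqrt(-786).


Tr(a + b*sqrt(d)) = (a + b*sqrt(d)) + (a - b*sqrt(d)) = 2a
= 2 * (42)
= 84

84


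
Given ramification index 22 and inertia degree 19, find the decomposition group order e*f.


|D_P| = e * f
= 22 * 19
= 418

418


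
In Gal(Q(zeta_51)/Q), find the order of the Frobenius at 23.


The Frobenius at p in Gal(Q(zeta_n)/Q) = (Z/nZ)* is the class of p, so its order is ord_51(23), the smallest k >= 1 with 23^k = 1 mod 51.
n = 51 = 3 * 17, phi(51) = 32; the order divides phi(n).
Divisors of 32: 1, 2, 4, 8, 16, 32
Repeated squaring mod 51: 23^1 = 23, 23^2 = 19, 23^4 = 4, 23^8 = 16, 23^16 = 1, 23^32 = 1
Test divisors in increasing order:
  k=1: 23^1 = 23 mod 51
  k=2: 23^2 = 19 mod 51
  k=4: 23^4 = 4 mod 51
  k=8: 23^8 = 16 mod 51
  k=16: 23^16 = 1 mod 51  <- first divisor giving 1
Order = 16

16


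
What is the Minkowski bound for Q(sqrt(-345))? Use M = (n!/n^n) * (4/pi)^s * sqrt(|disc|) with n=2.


d = -345, d mod 4 = 3, so disc(K) = 4d = -1380; |disc(K)| = 1380
Imaginary quadratic field, so n = 2, s = r2 = 1, r1 = 0
M = (n!/n^n) * (4/pi)^s * sqrt(|disc(K)|) = (2!/2^2) * (4/pi)^1 * sqrt(1380)
= 0.5 * 1.273240 * 37.148351
= 23.6494

23.6494


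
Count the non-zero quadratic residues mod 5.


For prime p, the number of non-zero quadratic residues is (p-1)/2.
= (5-1)/2
= 2

2


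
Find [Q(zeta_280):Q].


The degree equals Euler's totient phi(280).
280 = 2^3 * 5 * 7
phi(280) = 96

96


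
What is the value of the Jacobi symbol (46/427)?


Compute (46/427) via quadratic reciprocity:
  pull out 2: (2/427) = -1  (since 427 mod 8 = 3)
  reciprocity: (23/427) -> -(427/23)
  reduce: (13/23)
  reciprocity: (13/23) -> +(23/13)
  reduce: (10/13)
  pull out 2: (2/13) = -1  (since 13 mod 8 = 5)
  reciprocity: (5/13) -> +(13/5)
  reduce: (3/5)
  reciprocity: (3/5) -> +(5/3)
  reduce: (2/3)
  pull out 2: (2/3) = -1  (since 3 mod 8 = 3)
  (1/3) = 1
Product of signs = 1

1


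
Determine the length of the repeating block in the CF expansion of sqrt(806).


Run the CF algorithm for sqrt(806).
a_0 = floor(sqrt(806)) = 28; set m_0=0, q_0=1.
Recurrence: m' = q*a - m,  q' = (d - m'^2)/q,  a' = floor((a_0 + m')/q').
  step 1: m=28, q=22, a=2
  step 2: m=16, q=25, a=1
  step 3: m=9, q=29, a=1
  step 4: m=20, q=14, a=3
  step 5: m=22, q=23, a=2
  step 6: m=24, q=10, a=5
  step 7: m=26, q=13, a=4
  step 8: m=26, q=10, a=5
  step 9: m=24, q=23, a=2
  step 10: m=22, q=14, a=3
  step 11: m=20, q=29, a=1
  step 12: m=9, q=25, a=1
  step 13: m=16, q=22, a=2
  step 14: m=28, q=1, a=56
a_14 = 2*a_0 = 56, so the period closes here.
sqrt(806) = [28; 2, 1, 1, 3, 2, 5, 4, 5, 2, 3, 1, 1, 2, 56]
Period length = 14

14


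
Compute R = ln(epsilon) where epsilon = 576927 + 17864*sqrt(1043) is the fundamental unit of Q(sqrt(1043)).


epsilon = 576927 + 17864*sqrt(1043)
= 1.1539e+06
R = ln(1.1539e+06)
= 13.9586

13.9586


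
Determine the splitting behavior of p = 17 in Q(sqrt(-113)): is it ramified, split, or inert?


K = Q(sqrt(-113)). Since d mod 4 = 3, disc(K) = -452.
Check p | disc: -452 mod 17 = 7.
p does not divide disc. Compute Legendre symbol (d/p):
6^((17-1)/2) mod 17 = -1
(d/p) = -1, so p is inert: (p) stays prime with e=1, f=2, g=1.
Therefore p is inert.

inert


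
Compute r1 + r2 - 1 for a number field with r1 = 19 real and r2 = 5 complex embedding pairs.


By Dirichlet's unit theorem:
rank = r1 + r2 - 1
= 19 + 5 - 1
= 23

23


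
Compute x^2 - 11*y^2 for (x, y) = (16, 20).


x^2 - d*y^2
= 16^2 - 11*20^2
= 256 - 4400
= -4144

-4144


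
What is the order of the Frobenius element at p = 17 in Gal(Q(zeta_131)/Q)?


The Frobenius at p in Gal(Q(zeta_n)/Q) = (Z/nZ)* is the class of p, so its order is ord_131(17), the smallest k >= 1 with 17^k = 1 mod 131.
n = 131 = 131, phi(131) = 130; the order divides phi(n).
Divisors of 130: 1, 2, 5, 10, 13, 26, 65, 130
Repeated squaring mod 131: 17^1 = 17, 17^2 = 27, 17^4 = 74, 17^8 = 105, 17^16 = 21, 17^32 = 48, 17^64 = 77, 17^128 = 34
Test divisors in increasing order:
  k=1: 17^1 = 17 mod 131
  k=2: 17^2 = 27 mod 131
  k=5: 17^5 = 74 * 17 = 79 mod 131
  k=10: 17^10 = 105 * 27 = 84 mod 131
  k=13: 17^13 = 105 * 74 * 17 = 42 mod 131
  k=26: 17^26 = 21 * 105 * 27 = 61 mod 131
  k=65: 17^65 = 77 * 17 = 130 mod 131
  k=130: 17^130 = 34 * 27 = 1 mod 131  <- first divisor giving 1
Order = 130

130


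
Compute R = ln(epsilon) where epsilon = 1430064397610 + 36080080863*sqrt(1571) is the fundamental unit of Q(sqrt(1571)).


epsilon = 1430064397610 + 36080080863*sqrt(1571)
= 2.8601e+12
R = ln(2.8601e+12)
= 28.6819

28.6819


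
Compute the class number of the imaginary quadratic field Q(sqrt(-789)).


K = Q(sqrt(-789)). d mod 4 = 3, so D = disc(K) = 4d = -3156
h(K) equals the number of primitive reduced positive-definite forms (a, b, c) = a*x^2 + b*x*y + c*y^2 with b^2 - 4ac = D,
where reduced means |b| <= a <= c, with b >= 0 whenever |b| = a or a = c, and primitive means gcd(a, b, c) = 1.
Reduced forces 3a^2 <= |D| = 3156, so 1 <= a <= 32; b must have the parity of D, and c = (b^2 - D)/(4a) must be an integer >= a.
Enumerate a = 1..32, b in [-a, a]:
  a=1: (1, 0, 789)  [1]
  a=2: (2, 2, 395)  [1]
  a=3: (3, 0, 263)  [1]
  a=4: none
  a=5: (5, -2, 158), (5, 2, 158)  [2]
  a=6: (6, 6, 133)  [1]
  a=7: (7, -6, 114), (7, 6, 114)  [2]
  a=8..9: none
  a=10: (10, -2, 79), (10, 2, 79)  [2]
  a=11: (11, -10, 74), (11, 10, 74)  [2]
  a=12: none
  a=13: (13, -4, 61), (13, 4, 61)  [2]
  a=14: (14, -6, 57), (14, 6, 57)  [2]
  a=15: (15, -12, 55), (15, 12, 55)  [2]
  a=16..18: none
  a=19: (19, -6, 42), (19, 6, 42)  [2]
  a=20: none
  a=21: (21, -6, 38), (21, 6, 38)  [2]
  a=22: (22, -10, 37), (22, 10, 37)  [2]
  a=23: (23, -8, 35), (23, 8, 35)  [2]
  a=24: none
  a=25: (25, -12, 33), (25, 12, 33)  [2]
  a=26: (26, -22, 35), (26, 22, 35)  [2]
  a=27..28: none
  a=29: (29, -18, 30), (29, 18, 30)  [2]
  a=30..32: none
Total reduced forms: 1 + 1 + 1 + 2 + 1 + 2 + 2 + 2 + 2 + 2 + 2 + 2 + 2 + 2 + 2 + 2 + 2 + 2 = 32
h = 32

32


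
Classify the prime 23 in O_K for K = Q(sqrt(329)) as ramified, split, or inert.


K = Q(sqrt(329)). Since d mod 4 = 1, disc(K) = 329.
Check p | disc: 329 mod 23 = 7.
p does not divide disc. Compute Legendre symbol (d/p):
7^((23-1)/2) mod 23 = -1
(d/p) = -1, so p is inert: (p) stays prime with e=1, f=2, g=1.
Therefore p is inert.

inert


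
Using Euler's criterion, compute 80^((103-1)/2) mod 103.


p = 103 is prime and the exponent is (p-1)/2 = 51, so by Euler's criterion 80^51 = (80/103) = +1 or -1 mod 103.
Compute by square-and-multiply:
  51 = 32 + 16 + 2 + 1 (binary 110011)
  Repeated squaring mod 103: 80^1 = 80, 80^2 = 14, 80^4 = 93, 80^8 = 100, 80^16 = 9, 80^32 = 81
  80^51 = 80^32 * 80^16 * 80^2 * 80^1 = 81 * 9 * 14 * 80 mod 103
    81 * 9 = 729 = 8 mod 103
    8 * 14 = 112 = 9 mod 103
    9 * 80 = 720 = 102 mod 103
  80^51 = 102 mod 103
Result 102 = p - 1 = -1 mod 103: 80 is a quadratic non-residue mod 103. As a residue in [0, p-1] the value is 102.
80^51 mod 103 = 102

102


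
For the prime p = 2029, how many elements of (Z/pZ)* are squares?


For prime p, the number of non-zero quadratic residues is (p-1)/2.
= (2029-1)/2
= 1014

1014


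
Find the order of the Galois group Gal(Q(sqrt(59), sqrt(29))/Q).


The 2 square roots of distinct primes are multiplicatively independent over Q,
so [K:Q] = 2^2 and Gal(K/Q) is isomorphic to (Z/2Z)^2.
|Gal| = 2^2 = 4

4


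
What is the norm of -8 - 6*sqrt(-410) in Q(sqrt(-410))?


N(a + b*sqrt(d)) = a^2 - d*b^2
= (-8)^2 - (-410)*(-6)^2
= 64 + 14760
= 14824

14824


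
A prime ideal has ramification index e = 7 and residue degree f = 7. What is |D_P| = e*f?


|D_P| = e * f
= 7 * 7
= 49

49


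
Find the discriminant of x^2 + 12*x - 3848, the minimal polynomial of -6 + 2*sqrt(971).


The element -6 + 2*sqrt(971) has minimal polynomial:
x^2 + 12*x - 3848
Discriminant = (12)^2 - 4*(-3848)
= 144 + 15392
= 15536

15536


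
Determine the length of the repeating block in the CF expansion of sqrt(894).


Run the CF algorithm for sqrt(894).
a_0 = floor(sqrt(894)) = 29; set m_0=0, q_0=1.
Recurrence: m' = q*a - m,  q' = (d - m'^2)/q,  a' = floor((a_0 + m')/q').
  step 1: m=29, q=53, a=1
  step 2: m=24, q=6, a=8
  step 3: m=24, q=53, a=1
  step 4: m=29, q=1, a=58
a_4 = 2*a_0 = 58, so the period closes here.
sqrt(894) = [29; 1, 8, 1, 58]
Period length = 4

4


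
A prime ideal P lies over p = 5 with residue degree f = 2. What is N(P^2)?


N(P^a) = p^(a*f)
= 5^(2*2)
= 5^4
= 625

625


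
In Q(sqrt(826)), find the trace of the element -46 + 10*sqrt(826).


Tr(a + b*sqrt(d)) = (a + b*sqrt(d)) + (a - b*sqrt(d)) = 2a
= 2 * (-46)
= -92

-92


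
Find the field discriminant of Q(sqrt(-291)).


For K = Q(sqrt(d)) with d squarefree: disc(K) = d if d = 1 mod 4, and disc(K) = 4d if d = 2 or 3 mod 4.
Here d = -291, and d mod 4 = 1.
d = 1 mod 4 (O_K = Z[(1+sqrt(d))/2]), so disc(K) = d = -291

-291


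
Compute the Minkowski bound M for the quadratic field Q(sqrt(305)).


d = 305, d mod 4 = 1, so disc(K) = d = 305; |disc(K)| = 305
Real quadratic field, so n = 2, s = r2 = 0, r1 = 2
M = (n!/n^n) * (4/pi)^s * sqrt(|disc(K)|) = (2!/2^2) * (4/pi)^0 * sqrt(305)
= 0.5 * 1.000000 * 17.464249
= 8.7321

8.7321


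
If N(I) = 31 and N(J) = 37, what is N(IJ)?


N(IJ) = N(I) * N(J)
= 31 * 37
= 1147

1147


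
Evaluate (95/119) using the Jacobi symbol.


Compute (95/119) via quadratic reciprocity:
  reciprocity: (95/119) -> -(119/95)
  reduce: (24/95)
  pull out 2: (2/95) = +1  (since 95 mod 8 = 7)
  pull out 2: (2/95) = +1  (since 95 mod 8 = 7)
  pull out 2: (2/95) = +1  (since 95 mod 8 = 7)
  reciprocity: (3/95) -> -(95/3)
  reduce: (2/3)
  pull out 2: (2/3) = -1  (since 3 mod 8 = 3)
  (1/3) = 1
Product of signs = -1

-1


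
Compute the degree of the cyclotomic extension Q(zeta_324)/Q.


The degree equals Euler's totient phi(324).
324 = 2^2 * 3^4
phi(324) = 108

108


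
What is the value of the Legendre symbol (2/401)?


p = 401 is prime, so compute (2/401) with the reciprocity algorithm (Jacobi-symbol steps: pull out 2s via (2/n), flip via reciprocity, reduce):
  pull out 2: (2/401) = +1  (since 401 mod 8 = 1)
  (1/401) = 1
Product of signs = 1
(2/401) = 1

1


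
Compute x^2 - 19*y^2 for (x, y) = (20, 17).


x^2 - d*y^2
= 20^2 - 19*17^2
= 400 - 5491
= -5091

-5091


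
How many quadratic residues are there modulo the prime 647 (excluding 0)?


For prime p, the number of non-zero quadratic residues is (p-1)/2.
= (647-1)/2
= 323

323


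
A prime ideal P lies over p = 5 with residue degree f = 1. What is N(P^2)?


N(P^a) = p^(a*f)
= 5^(2*1)
= 5^2
= 25

25


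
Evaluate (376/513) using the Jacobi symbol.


Compute (376/513) via quadratic reciprocity:
  pull out 2: (2/513) = +1  (since 513 mod 8 = 1)
  pull out 2: (2/513) = +1  (since 513 mod 8 = 1)
  pull out 2: (2/513) = +1  (since 513 mod 8 = 1)
  reciprocity: (47/513) -> +(513/47)
  reduce: (43/47)
  reciprocity: (43/47) -> -(47/43)
  reduce: (4/43)
  pull out 2: (2/43) = -1  (since 43 mod 8 = 3)
  pull out 2: (2/43) = -1  (since 43 mod 8 = 3)
  (1/43) = 1
Product of signs = -1

-1


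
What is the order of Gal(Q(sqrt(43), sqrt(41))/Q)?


The 2 square roots of distinct primes are multiplicatively independent over Q,
so [K:Q] = 2^2 and Gal(K/Q) is isomorphic to (Z/2Z)^2.
|Gal| = 2^2 = 4

4


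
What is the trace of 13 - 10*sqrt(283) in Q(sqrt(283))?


Tr(a + b*sqrt(d)) = (a + b*sqrt(d)) + (a - b*sqrt(d)) = 2a
= 2 * (13)
= 26

26


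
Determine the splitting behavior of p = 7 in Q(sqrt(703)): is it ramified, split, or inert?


K = Q(sqrt(703)). Since d mod 4 = 3, disc(K) = 2812.
Check p | disc: 2812 mod 7 = 5.
p does not divide disc. Compute Legendre symbol (d/p):
3^((7-1)/2) mod 7 = -1
(d/p) = -1, so p is inert: (p) stays prime with e=1, f=2, g=1.
Therefore p is inert.

inert


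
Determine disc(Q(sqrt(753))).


For K = Q(sqrt(d)) with d squarefree: disc(K) = d if d = 1 mod 4, and disc(K) = 4d if d = 2 or 3 mod 4.
Here d = 753, and d mod 4 = 1.
d = 1 mod 4 (O_K = Z[(1+sqrt(d))/2]), so disc(K) = d = 753

753


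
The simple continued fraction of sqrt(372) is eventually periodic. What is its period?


Run the CF algorithm for sqrt(372).
a_0 = floor(sqrt(372)) = 19; set m_0=0, q_0=1.
Recurrence: m' = q*a - m,  q' = (d - m'^2)/q,  a' = floor((a_0 + m')/q').
  step 1: m=19, q=11, a=3
  step 2: m=14, q=16, a=2
  step 3: m=18, q=3, a=12
  step 4: m=18, q=16, a=2
  step 5: m=14, q=11, a=3
  step 6: m=19, q=1, a=38
a_6 = 2*a_0 = 38, so the period closes here.
sqrt(372) = [19; 3, 2, 12, 2, 3, 38]
Period length = 6

6


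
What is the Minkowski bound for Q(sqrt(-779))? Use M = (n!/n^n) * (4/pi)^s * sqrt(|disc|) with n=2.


d = -779, d mod 4 = 1, so disc(K) = d = -779; |disc(K)| = 779
Imaginary quadratic field, so n = 2, s = r2 = 1, r1 = 0
M = (n!/n^n) * (4/pi)^s * sqrt(|disc(K)|) = (2!/2^2) * (4/pi)^1 * sqrt(779)
= 0.5 * 1.273240 * 27.910571
= 17.7684

17.7684


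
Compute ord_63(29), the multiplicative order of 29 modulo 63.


We want ord_63(29), the smallest k >= 1 with 29^k = 1 mod 63.
n = 63 = 3^2 * 7, phi(63) = 36; the order divides phi(n).
Divisors of 36: 1, 2, 3, 4, 6, 9, 12, 18, 36
Repeated squaring mod 63: 29^1 = 29, 29^2 = 22, 29^4 = 43, 29^8 = 22, 29^16 = 43, 29^32 = 22
Test divisors in increasing order:
  k=1: 29^1 = 29 mod 63
  k=2: 29^2 = 22 mod 63
  k=3: 29^3 = 22 * 29 = 8 mod 63
  k=4: 29^4 = 43 mod 63
  k=6: 29^6 = 43 * 22 = 1 mod 63  <- first divisor giving 1
Order = 6

6


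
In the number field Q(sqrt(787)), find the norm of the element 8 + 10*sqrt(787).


N(a + b*sqrt(d)) = a^2 - d*b^2
= (8)^2 - (787)*(10)^2
= 64 - 78700
= -78636

-78636


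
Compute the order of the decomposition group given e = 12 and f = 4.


|D_P| = e * f
= 12 * 4
= 48

48


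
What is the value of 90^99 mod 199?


p = 199 is prime and the exponent is (p-1)/2 = 99, so by Euler's criterion 90^99 = (90/199) = +1 or -1 mod 199.
Compute by square-and-multiply:
  99 = 64 + 32 + 2 + 1 (binary 1100011)
  Repeated squaring mod 199: 90^1 = 90, 90^2 = 140, 90^4 = 98, 90^8 = 52, 90^16 = 117, 90^32 = 157, 90^64 = 172
  90^99 = 90^64 * 90^32 * 90^2 * 90^1 = 172 * 157 * 140 * 90 mod 199
    172 * 157 = 27004 = 139 mod 199
    139 * 140 = 19460 = 157 mod 199
    157 * 90 = 14130 = 1 mod 199
  90^99 = 1 mod 199
Result 1: 90 is a quadratic residue mod 199.
90^99 mod 199 = 1

1


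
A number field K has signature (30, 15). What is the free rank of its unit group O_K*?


By Dirichlet's unit theorem:
rank = r1 + r2 - 1
= 30 + 15 - 1
= 44

44


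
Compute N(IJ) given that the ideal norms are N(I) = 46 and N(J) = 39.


N(IJ) = N(I) * N(J)
= 46 * 39
= 1794

1794


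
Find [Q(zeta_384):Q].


The degree equals Euler's totient phi(384).
384 = 2^7 * 3
phi(384) = 128

128


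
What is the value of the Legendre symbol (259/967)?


p = 967 is prime, so compute (259/967) with the reciprocity algorithm (Jacobi-symbol steps: pull out 2s via (2/n), flip via reciprocity, reduce):
  reciprocity: (259/967) -> -(967/259)
  reduce: (190/259)
  pull out 2: (2/259) = -1  (since 259 mod 8 = 3)
  reciprocity: (95/259) -> -(259/95)
  reduce: (69/95)
  reciprocity: (69/95) -> +(95/69)
  reduce: (26/69)
  pull out 2: (2/69) = -1  (since 69 mod 8 = 5)
  reciprocity: (13/69) -> +(69/13)
  reduce: (4/13)
  pull out 2: (2/13) = -1  (since 13 mod 8 = 5)
  pull out 2: (2/13) = -1  (since 13 mod 8 = 5)
  (1/13) = 1
Product of signs = 1
(259/967) = 1

1


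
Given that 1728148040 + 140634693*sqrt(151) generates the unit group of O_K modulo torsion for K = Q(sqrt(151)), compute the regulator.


epsilon = 1728148040 + 140634693*sqrt(151)
= 3.4563e+09
R = ln(3.4563e+09)
= 21.9635

21.9635


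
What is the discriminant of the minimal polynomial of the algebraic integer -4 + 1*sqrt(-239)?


The element -4 + 1*sqrt(-239) has minimal polynomial:
x^2 + 8*x + 255
Discriminant = (8)^2 - 4*(255)
= 64 - 1020
= -956

-956


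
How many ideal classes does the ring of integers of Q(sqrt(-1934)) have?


K = Q(sqrt(-1934)). d mod 4 = 2, so D = disc(K) = 4d = -7736
h(K) equals the number of primitive reduced positive-definite forms (a, b, c) = a*x^2 + b*x*y + c*y^2 with b^2 - 4ac = D,
where reduced means |b| <= a <= c, with b >= 0 whenever |b| = a or a = c, and primitive means gcd(a, b, c) = 1.
Reduced forces 3a^2 <= |D| = 7736, so 1 <= a <= 50; b must have the parity of D, and c = (b^2 - D)/(4a) must be an integer >= a.
Enumerate a = 1..50, b in [-a, a]:
  a=1: (1, 0, 1934)  [1]
  a=2: (2, 0, 967)  [1]
  a=3: (3, -2, 645), (3, 2, 645)  [2]
  a=4: none
  a=5: (5, -2, 387), (5, 2, 387)  [2]
  a=6: (6, -4, 323), (6, 4, 323)  [2]
  a=7..8: none
  a=9: (9, -2, 215), (9, 2, 215)  [2]
  a=10: (10, -8, 195), (10, 8, 195)  [2]
  a=11..12: none
  a=13: (13, -8, 150), (13, 8, 150)  [2]
  a=14: none
  a=15: (15, -8, 130), (15, -2, 129), (15, 2, 129), (15, 8, 130)  [4]
  a=16: none
  a=17: (17, -4, 114), (17, 4, 114)  [2]
  a=18: (18, -16, 111), (18, 16, 111)  [2]
  a=19: (19, -4, 102), (19, 4, 102)  [2]
  a=20..24: none
  a=25: (25, -8, 78), (25, 8, 78)  [2]
  a=26: (26, -8, 75), (26, 8, 75)  [2]
  a=27: (27, -16, 74), (27, 16, 74)  [2]
  a=28: none
  a=29: (29, -6, 67), (29, 6, 67)  [2]
  a=30: (30, -28, 71), (30, -8, 65), (30, 8, 65), (30, 28, 71)  [4]
  a=31: (31, -18, 65), (31, 18, 65)  [2]
  a=32..33: none
  a=34: (34, -4, 57), (34, 4, 57)  [2]
  a=35..36: none
  a=37: (37, -16, 54), (37, 16, 54)  [2]
  a=38: (38, -4, 51), (38, 4, 51)  [2]
  a=39: (39, -34, 57), (39, -8, 50), (39, 8, 50), (39, 34, 57)  [4]
  a=40..42: none
  a=43: (43, -2, 45), (43, 2, 45)  [2]
  a=44: none
  a=45: (45, -38, 51), (45, 38, 51)  [2]
  a=46..50: none
Total reduced forms: 1 + 1 + 2 + 2 + 2 + 2 + 2 + 2 + 4 + 2 + 2 + 2 + 2 + 2 + 2 + 2 + 4 + 2 + 2 + 2 + 2 + 4 + 2 + 2 = 52
h = 52

52


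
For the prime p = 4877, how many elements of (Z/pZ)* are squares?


For prime p, the number of non-zero quadratic residues is (p-1)/2.
= (4877-1)/2
= 2438

2438


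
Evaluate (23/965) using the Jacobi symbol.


Compute (23/965) via quadratic reciprocity:
  reciprocity: (23/965) -> +(965/23)
  reduce: (22/23)
  pull out 2: (2/23) = +1  (since 23 mod 8 = 7)
  reciprocity: (11/23) -> -(23/11)
  reduce: (1/11)
  (1/11) = 1
Product of signs = -1

-1


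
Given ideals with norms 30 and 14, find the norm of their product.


N(IJ) = N(I) * N(J)
= 30 * 14
= 420

420


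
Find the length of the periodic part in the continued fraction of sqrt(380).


Run the CF algorithm for sqrt(380).
a_0 = floor(sqrt(380)) = 19; set m_0=0, q_0=1.
Recurrence: m' = q*a - m,  q' = (d - m'^2)/q,  a' = floor((a_0 + m')/q').
  step 1: m=19, q=19, a=2
  step 2: m=19, q=1, a=38
a_2 = 2*a_0 = 38, so the period closes here.
sqrt(380) = [19; 2, 38]
Period length = 2

2


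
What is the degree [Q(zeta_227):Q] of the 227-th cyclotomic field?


The degree equals Euler's totient phi(227).
227 = 227
phi(227) = 226

226


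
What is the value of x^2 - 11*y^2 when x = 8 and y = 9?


x^2 - d*y^2
= 8^2 - 11*9^2
= 64 - 891
= -827

-827


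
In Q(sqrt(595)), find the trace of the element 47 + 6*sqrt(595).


Tr(a + b*sqrt(d)) = (a + b*sqrt(d)) + (a - b*sqrt(d)) = 2a
= 2 * (47)
= 94

94


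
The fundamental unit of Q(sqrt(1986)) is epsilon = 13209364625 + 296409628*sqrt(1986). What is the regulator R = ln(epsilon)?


epsilon = 13209364625 + 296409628*sqrt(1986)
= 2.6419e+10
R = ln(2.6419e+10)
= 23.9973

23.9973


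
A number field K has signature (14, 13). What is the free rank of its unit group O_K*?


By Dirichlet's unit theorem:
rank = r1 + r2 - 1
= 14 + 13 - 1
= 26

26


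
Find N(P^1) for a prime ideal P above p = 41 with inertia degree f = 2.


N(P^a) = p^(a*f)
= 41^(1*2)
= 41^2
= 1681

1681


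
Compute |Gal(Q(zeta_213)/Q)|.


|Gal(Q(zeta_213)/Q)| = phi(213)
= 140

140


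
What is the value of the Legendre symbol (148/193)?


p = 193 is prime, so compute (148/193) with the reciprocity algorithm (Jacobi-symbol steps: pull out 2s via (2/n), flip via reciprocity, reduce):
  pull out 2: (2/193) = +1  (since 193 mod 8 = 1)
  pull out 2: (2/193) = +1  (since 193 mod 8 = 1)
  reciprocity: (37/193) -> +(193/37)
  reduce: (8/37)
  pull out 2: (2/37) = -1  (since 37 mod 8 = 5)
  pull out 2: (2/37) = -1  (since 37 mod 8 = 5)
  pull out 2: (2/37) = -1  (since 37 mod 8 = 5)
  (1/37) = 1
Product of signs = -1
(148/193) = -1

-1


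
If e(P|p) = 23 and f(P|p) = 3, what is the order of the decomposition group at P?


|D_P| = e * f
= 23 * 3
= 69

69


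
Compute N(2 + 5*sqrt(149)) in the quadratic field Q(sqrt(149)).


N(a + b*sqrt(d)) = a^2 - d*b^2
= (2)^2 - (149)*(5)^2
= 4 - 3725
= -3721

-3721


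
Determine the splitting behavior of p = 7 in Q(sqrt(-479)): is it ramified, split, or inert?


K = Q(sqrt(-479)). Since d mod 4 = 1, disc(K) = -479.
Check p | disc: -479 mod 7 = 4.
p does not divide disc. Compute Legendre symbol (d/p):
4^((7-1)/2) mod 7 = 1
(d/p) = 1, so p splits: (p) = P*P' with e=1, f=1, g=2.
Therefore p is split.

split


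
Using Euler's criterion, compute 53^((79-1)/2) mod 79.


p = 79 is prime and the exponent is (p-1)/2 = 39, so by Euler's criterion 53^39 = (53/79) = +1 or -1 mod 79.
Compute by square-and-multiply:
  39 = 32 + 4 + 2 + 1 (binary 100111)
  Repeated squaring mod 79: 53^1 = 53, 53^2 = 44, 53^4 = 40, 53^8 = 20, 53^16 = 5, 53^32 = 25
  53^39 = 53^32 * 53^4 * 53^2 * 53^1 = 25 * 40 * 44 * 53 mod 79
    25 * 40 = 1000 = 52 mod 79
    52 * 44 = 2288 = 76 mod 79
    76 * 53 = 4028 = 78 mod 79
  53^39 = 78 mod 79
Result 78 = p - 1 = -1 mod 79: 53 is a quadratic non-residue mod 79. As a residue in [0, p-1] the value is 78.
53^39 mod 79 = 78

78


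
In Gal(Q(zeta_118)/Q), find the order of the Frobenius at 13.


The Frobenius at p in Gal(Q(zeta_n)/Q) = (Z/nZ)* is the class of p, so its order is ord_118(13), the smallest k >= 1 with 13^k = 1 mod 118.
n = 118 = 2 * 59, phi(118) = 58; the order divides phi(n).
Divisors of 58: 1, 2, 29, 58
Repeated squaring mod 118: 13^1 = 13, 13^2 = 51, 13^4 = 5, 13^8 = 25, 13^16 = 35, 13^32 = 45
Test divisors in increasing order:
  k=1: 13^1 = 13 mod 118
  k=2: 13^2 = 51 mod 118
  k=29: 13^29 = 35 * 25 * 5 * 13 = 117 mod 118
  k=58: 13^58 = 45 * 35 * 25 * 51 = 1 mod 118  <- first divisor giving 1
Order = 58

58


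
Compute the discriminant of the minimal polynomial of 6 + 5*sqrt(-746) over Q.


The element 6 + 5*sqrt(-746) has minimal polynomial:
x^2 - 12*x + 18686
Discriminant = (-12)^2 - 4*(18686)
= 144 - 74744
= -74600

-74600


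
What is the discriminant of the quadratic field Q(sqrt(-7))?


For K = Q(sqrt(d)) with d squarefree: disc(K) = d if d = 1 mod 4, and disc(K) = 4d if d = 2 or 3 mod 4.
Here d = -7, and d mod 4 = 1.
d = 1 mod 4 (O_K = Z[(1+sqrt(d))/2]), so disc(K) = d = -7

-7


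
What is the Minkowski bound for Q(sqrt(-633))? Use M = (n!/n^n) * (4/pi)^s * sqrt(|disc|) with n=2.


d = -633, d mod 4 = 3, so disc(K) = 4d = -2532; |disc(K)| = 2532
Imaginary quadratic field, so n = 2, s = r2 = 1, r1 = 0
M = (n!/n^n) * (4/pi)^s * sqrt(|disc(K)|) = (2!/2^2) * (4/pi)^1 * sqrt(2532)
= 0.5 * 1.273240 * 50.318983
= 32.0341

32.0341


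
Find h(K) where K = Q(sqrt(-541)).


K = Q(sqrt(-541)). d mod 4 = 3, so D = disc(K) = 4d = -2164
h(K) equals the number of primitive reduced positive-definite forms (a, b, c) = a*x^2 + b*x*y + c*y^2 with b^2 - 4ac = D,
where reduced means |b| <= a <= c, with b >= 0 whenever |b| = a or a = c, and primitive means gcd(a, b, c) = 1.
Reduced forces 3a^2 <= |D| = 2164, so 1 <= a <= 26; b must have the parity of D, and c = (b^2 - D)/(4a) must be an integer >= a.
Enumerate a = 1..26, b in [-a, a]:
  a=1: (1, 0, 541)  [1]
  a=2: (2, 2, 271)  [1]
  a=3..4: none
  a=5: (5, -4, 109), (5, 4, 109)  [2]
  a=6..9: none
  a=10: (10, -6, 55), (10, 6, 55)  [2]
  a=11: (11, -6, 50), (11, 6, 50)  [2]
  a=12..21: none
  a=22: (22, -6, 25), (22, 6, 25)  [2]
  a=23..26: none
Total reduced forms: 1 + 1 + 2 + 2 + 2 + 2 = 10
h = 10

10


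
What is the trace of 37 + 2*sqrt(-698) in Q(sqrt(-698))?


Tr(a + b*sqrt(d)) = (a + b*sqrt(d)) + (a - b*sqrt(d)) = 2a
= 2 * (37)
= 74

74


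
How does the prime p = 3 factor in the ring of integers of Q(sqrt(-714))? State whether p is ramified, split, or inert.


K = Q(sqrt(-714)). Since d mod 4 = 2, disc(K) = -2856.
Check p | disc: -2856 mod 3 = 0.
p divides disc, so p ramifies: (p) = P^2 with e=2, f=1, g=1.
Therefore p is ramified.

ramified


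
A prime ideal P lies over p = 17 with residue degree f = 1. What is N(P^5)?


N(P^a) = p^(a*f)
= 17^(5*1)
= 17^5
= 1419857

1419857


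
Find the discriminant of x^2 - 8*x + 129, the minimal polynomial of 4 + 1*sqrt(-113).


The element 4 + 1*sqrt(-113) has minimal polynomial:
x^2 - 8*x + 129
Discriminant = (-8)^2 - 4*(129)
= 64 - 516
= -452

-452


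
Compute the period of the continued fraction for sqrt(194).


Run the CF algorithm for sqrt(194).
a_0 = floor(sqrt(194)) = 13; set m_0=0, q_0=1.
Recurrence: m' = q*a - m,  q' = (d - m'^2)/q,  a' = floor((a_0 + m')/q').
  step 1: m=13, q=25, a=1
  step 2: m=12, q=2, a=12
  step 3: m=12, q=25, a=1
  step 4: m=13, q=1, a=26
a_4 = 2*a_0 = 26, so the period closes here.
sqrt(194) = [13; 1, 12, 1, 26]
Period length = 4

4


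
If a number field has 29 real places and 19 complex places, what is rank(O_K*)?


By Dirichlet's unit theorem:
rank = r1 + r2 - 1
= 29 + 19 - 1
= 47

47


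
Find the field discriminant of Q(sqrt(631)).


For K = Q(sqrt(d)) with d squarefree: disc(K) = d if d = 1 mod 4, and disc(K) = 4d if d = 2 or 3 mod 4.
Here d = 631, and d mod 4 = 3.
d = 3 mod 4, not 1 (O_K = Z[sqrt(d)]), so disc(K) = 4d = 4 * (631) = 2524

2524


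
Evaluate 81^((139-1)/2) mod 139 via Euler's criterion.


p = 139 is prime and the exponent is (p-1)/2 = 69, so by Euler's criterion 81^69 = (81/139) = +1 or -1 mod 139.
Compute by square-and-multiply:
  69 = 64 + 4 + 1 (binary 1000101)
  Repeated squaring mod 139: 81^1 = 81, 81^2 = 28, 81^4 = 89, 81^8 = 137, 81^16 = 4, 81^32 = 16, 81^64 = 117
  81^69 = 81^64 * 81^4 * 81^1 = 117 * 89 * 81 mod 139
    117 * 89 = 10413 = 127 mod 139
    127 * 81 = 10287 = 1 mod 139
  81^69 = 1 mod 139
Result 1: 81 is a quadratic residue mod 139.
81^69 mod 139 = 1

1


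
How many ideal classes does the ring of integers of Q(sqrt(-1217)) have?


K = Q(sqrt(-1217)). d mod 4 = 3, so D = disc(K) = 4d = -4868
h(K) equals the number of primitive reduced positive-definite forms (a, b, c) = a*x^2 + b*x*y + c*y^2 with b^2 - 4ac = D,
where reduced means |b| <= a <= c, with b >= 0 whenever |b| = a or a = c, and primitive means gcd(a, b, c) = 1.
Reduced forces 3a^2 <= |D| = 4868, so 1 <= a <= 40; b must have the parity of D, and c = (b^2 - D)/(4a) must be an integer >= a.
Enumerate a = 1..40, b in [-a, a]:
  a=1: (1, 0, 1217)  [1]
  a=2: (2, 2, 609)  [1]
  a=3: (3, -2, 406), (3, 2, 406)  [2]
  a=4..5: none
  a=6: (6, -2, 203), (6, 2, 203)  [2]
  a=7: (7, -2, 174), (7, 2, 174)  [2]
  a=8: none
  a=9: (9, -8, 137), (9, 8, 137)  [2]
  a=10: none
  a=11: (11, -4, 111), (11, 4, 111)  [2]
  a=12..13: none
  a=14: (14, -2, 87), (14, 2, 87)  [2]
  a=15..17: none
  a=18: (18, -10, 69), (18, 10, 69)  [2]
  a=19..20: none
  a=21: (21, -16, 61), (21, -2, 58), (21, 2, 58), (21, 16, 61)  [4]
  a=22: (22, -18, 59), (22, 18, 59)  [2]
  a=23: (23, -10, 54), (23, 10, 54)  [2]
  a=24..26: none
  a=27: (27, -10, 46), (27, 10, 46)  [2]
  a=28: none
  a=29: (29, -2, 42), (29, 2, 42)  [2]
  a=30..32: none
  a=33: (33, -26, 42), (33, -4, 37), (33, 4, 37), (33, 26, 42)  [4]
  a=34..40: none
Total reduced forms: 1 + 1 + 2 + 2 + 2 + 2 + 2 + 2 + 2 + 4 + 2 + 2 + 2 + 2 + 4 = 32
h = 32

32


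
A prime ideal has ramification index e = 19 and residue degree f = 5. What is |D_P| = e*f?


|D_P| = e * f
= 19 * 5
= 95

95


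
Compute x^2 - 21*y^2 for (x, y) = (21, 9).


x^2 - d*y^2
= 21^2 - 21*9^2
= 441 - 1701
= -1260

-1260


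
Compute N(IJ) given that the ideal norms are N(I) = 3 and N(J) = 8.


N(IJ) = N(I) * N(J)
= 3 * 8
= 24

24


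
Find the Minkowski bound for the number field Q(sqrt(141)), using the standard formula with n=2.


d = 141, d mod 4 = 1, so disc(K) = d = 141; |disc(K)| = 141
Real quadratic field, so n = 2, s = r2 = 0, r1 = 2
M = (n!/n^n) * (4/pi)^s * sqrt(|disc(K)|) = (2!/2^2) * (4/pi)^0 * sqrt(141)
= 0.5 * 1.000000 * 11.874342
= 5.9372

5.9372


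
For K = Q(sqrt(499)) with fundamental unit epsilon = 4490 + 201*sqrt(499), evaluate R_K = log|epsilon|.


epsilon = 4490 + 201*sqrt(499)
= 8979.9999
R = ln(8979.9999)
= 9.1028

9.1028


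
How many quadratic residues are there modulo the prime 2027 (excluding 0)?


For prime p, the number of non-zero quadratic residues is (p-1)/2.
= (2027-1)/2
= 1013

1013


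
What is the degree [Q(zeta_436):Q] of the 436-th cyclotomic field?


The degree equals Euler's totient phi(436).
436 = 2^2 * 109
phi(436) = 216

216


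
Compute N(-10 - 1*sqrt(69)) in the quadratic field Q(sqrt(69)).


N(a + b*sqrt(d)) = a^2 - d*b^2
= (-10)^2 - (69)*(-1)^2
= 100 - 69
= 31

31


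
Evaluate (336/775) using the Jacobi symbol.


Compute (336/775) via quadratic reciprocity:
  pull out 2: (2/775) = +1  (since 775 mod 8 = 7)
  pull out 2: (2/775) = +1  (since 775 mod 8 = 7)
  pull out 2: (2/775) = +1  (since 775 mod 8 = 7)
  pull out 2: (2/775) = +1  (since 775 mod 8 = 7)
  reciprocity: (21/775) -> +(775/21)
  reduce: (19/21)
  reciprocity: (19/21) -> +(21/19)
  reduce: (2/19)
  pull out 2: (2/19) = -1  (since 19 mod 8 = 3)
  (1/19) = 1
Product of signs = -1

-1


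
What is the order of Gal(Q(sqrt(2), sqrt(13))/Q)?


The 2 square roots of distinct primes are multiplicatively independent over Q,
so [K:Q] = 2^2 and Gal(K/Q) is isomorphic to (Z/2Z)^2.
|Gal| = 2^2 = 4

4


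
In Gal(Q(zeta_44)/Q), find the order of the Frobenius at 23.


The Frobenius at p in Gal(Q(zeta_n)/Q) = (Z/nZ)* is the class of p, so its order is ord_44(23), the smallest k >= 1 with 23^k = 1 mod 44.
n = 44 = 2^2 * 11, phi(44) = 20; the order divides phi(n).
Divisors of 20: 1, 2, 4, 5, 10, 20
Repeated squaring mod 44: 23^1 = 23, 23^2 = 1, 23^4 = 1, 23^8 = 1, 23^16 = 1
Test divisors in increasing order:
  k=1: 23^1 = 23 mod 44
  k=2: 23^2 = 1 mod 44  <- first divisor giving 1
Order = 2

2
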